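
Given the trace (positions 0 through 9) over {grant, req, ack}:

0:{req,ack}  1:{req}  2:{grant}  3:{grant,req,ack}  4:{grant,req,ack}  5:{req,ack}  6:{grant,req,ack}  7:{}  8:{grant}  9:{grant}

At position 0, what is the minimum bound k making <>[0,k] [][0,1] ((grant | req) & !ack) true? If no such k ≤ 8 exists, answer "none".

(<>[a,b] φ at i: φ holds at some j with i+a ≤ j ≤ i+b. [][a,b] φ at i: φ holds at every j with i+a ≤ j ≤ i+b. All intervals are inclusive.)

1

Scan j = 0,1,… for [][0,1] ((grant | req) & !ack):
  j=0: fails
  j=1: holds
First hit at j=1, so smallest k = 1-0 = 1.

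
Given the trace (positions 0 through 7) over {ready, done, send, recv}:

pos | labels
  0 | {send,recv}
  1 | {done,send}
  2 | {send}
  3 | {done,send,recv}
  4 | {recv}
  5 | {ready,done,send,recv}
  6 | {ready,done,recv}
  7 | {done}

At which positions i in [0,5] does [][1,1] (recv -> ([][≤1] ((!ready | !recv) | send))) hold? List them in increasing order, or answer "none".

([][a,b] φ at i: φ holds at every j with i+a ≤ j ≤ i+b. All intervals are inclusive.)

0, 1, 2, 3

Evaluate at each i in [0,5]:
  i=0: ✓ (all of [1,1])
  i=1: ✓ (all of [2,2])
  i=2: ✓ (all of [3,3])
  i=3: ✓ (all of [4,4])
  i=4: ✗ (fails at j=5)
  i=5: ✗ (fails at j=6)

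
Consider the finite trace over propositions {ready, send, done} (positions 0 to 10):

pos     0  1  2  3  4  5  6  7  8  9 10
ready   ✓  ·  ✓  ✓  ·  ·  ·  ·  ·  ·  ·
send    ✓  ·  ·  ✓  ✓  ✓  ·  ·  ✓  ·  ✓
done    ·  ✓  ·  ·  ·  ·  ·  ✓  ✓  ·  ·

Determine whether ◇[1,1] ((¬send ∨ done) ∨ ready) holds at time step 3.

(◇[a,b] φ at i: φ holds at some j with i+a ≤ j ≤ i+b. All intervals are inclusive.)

Does not hold

Check ((¬send ∨ done) ∨ ready) at each j in [4,4]:
  j=4: false
No position in the window satisfies it → formula fails.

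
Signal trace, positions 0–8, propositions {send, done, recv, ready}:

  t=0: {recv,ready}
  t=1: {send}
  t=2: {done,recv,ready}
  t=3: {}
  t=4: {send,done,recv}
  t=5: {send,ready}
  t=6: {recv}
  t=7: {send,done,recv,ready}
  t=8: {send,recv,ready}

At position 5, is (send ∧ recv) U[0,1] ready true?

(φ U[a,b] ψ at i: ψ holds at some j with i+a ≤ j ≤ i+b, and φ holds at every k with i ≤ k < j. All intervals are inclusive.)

Holds

Need some j in [5,6] with ready, and (send ∧ recv) at every k in [5,j-1].
  j=5: ready holds; no prefix to check → satisfied.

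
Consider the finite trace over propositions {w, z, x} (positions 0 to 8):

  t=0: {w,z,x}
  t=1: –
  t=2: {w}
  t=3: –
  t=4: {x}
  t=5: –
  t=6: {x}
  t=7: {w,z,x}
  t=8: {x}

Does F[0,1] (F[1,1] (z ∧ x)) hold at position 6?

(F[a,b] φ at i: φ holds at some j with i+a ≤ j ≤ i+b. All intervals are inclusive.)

Check F[1,1] (z ∧ x) at each j in [6,7]:
  j=6: holds (witness at 7)
  j=7: fails (none in [8,8])
Found at j=6 → formula holds.

True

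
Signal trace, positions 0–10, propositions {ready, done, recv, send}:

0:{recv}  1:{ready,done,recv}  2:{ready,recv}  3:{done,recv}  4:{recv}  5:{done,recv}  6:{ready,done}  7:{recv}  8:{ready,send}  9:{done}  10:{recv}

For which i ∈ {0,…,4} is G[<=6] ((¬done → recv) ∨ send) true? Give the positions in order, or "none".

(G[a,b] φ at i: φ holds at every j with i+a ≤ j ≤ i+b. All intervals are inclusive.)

0, 1, 2, 3, 4

Evaluate at each i in [0,4]:
  i=0: ✓ (all of [0,6])
  i=1: ✓ (all of [1,7])
  i=2: ✓ (all of [2,8])
  i=3: ✓ (all of [3,9])
  i=4: ✓ (all of [4,10])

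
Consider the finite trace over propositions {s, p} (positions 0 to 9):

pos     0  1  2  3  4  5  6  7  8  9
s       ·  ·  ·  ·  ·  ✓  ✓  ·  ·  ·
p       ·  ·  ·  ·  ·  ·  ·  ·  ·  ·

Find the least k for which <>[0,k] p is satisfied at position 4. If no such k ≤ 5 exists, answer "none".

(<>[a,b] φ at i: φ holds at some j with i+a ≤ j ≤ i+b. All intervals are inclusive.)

Scan j = 4,5,… for p:
  j=4: fails
  j=5: fails
  j=6: fails
  j=7: fails
  j=8: fails
  j=9: fails
No j in [4,9] satisfies it → none.

none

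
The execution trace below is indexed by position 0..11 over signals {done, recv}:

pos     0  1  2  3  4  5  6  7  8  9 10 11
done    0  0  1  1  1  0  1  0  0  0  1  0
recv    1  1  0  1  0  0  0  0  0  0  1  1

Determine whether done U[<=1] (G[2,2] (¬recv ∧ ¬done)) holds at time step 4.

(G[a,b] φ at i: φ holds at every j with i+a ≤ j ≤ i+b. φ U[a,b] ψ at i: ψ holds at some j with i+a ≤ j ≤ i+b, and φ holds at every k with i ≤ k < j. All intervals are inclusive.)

Need some j in [4,5] with G[2,2] (¬recv ∧ ¬done), and done at every k in [4,j-1].
  j=4: G[2,2] (¬recv ∧ ¬done) — fails at 6.
  j=5: G[2,2] (¬recv ∧ ¬done) holds; done holds at every k in [4,4] → satisfied.

True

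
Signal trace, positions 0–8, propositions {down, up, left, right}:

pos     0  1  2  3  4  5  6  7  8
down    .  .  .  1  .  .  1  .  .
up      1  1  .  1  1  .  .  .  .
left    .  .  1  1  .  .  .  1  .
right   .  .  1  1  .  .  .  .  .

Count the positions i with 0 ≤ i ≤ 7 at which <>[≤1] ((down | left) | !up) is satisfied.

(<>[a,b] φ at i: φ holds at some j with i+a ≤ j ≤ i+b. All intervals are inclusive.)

7

Evaluate at each i in [0,7]:
  i=0: ✗ (none in [0,1])
  i=1: ✓ (witness j=2)
  i=2: ✓ (witness j=2)
  i=3: ✓ (witness j=3)
  i=4: ✓ (witness j=5)
  i=5: ✓ (witness j=5)
  i=6: ✓ (witness j=6)
  i=7: ✓ (witness j=7)
Positions where it holds: {1, 2, 3, 4, 5, 6, 7} → 7.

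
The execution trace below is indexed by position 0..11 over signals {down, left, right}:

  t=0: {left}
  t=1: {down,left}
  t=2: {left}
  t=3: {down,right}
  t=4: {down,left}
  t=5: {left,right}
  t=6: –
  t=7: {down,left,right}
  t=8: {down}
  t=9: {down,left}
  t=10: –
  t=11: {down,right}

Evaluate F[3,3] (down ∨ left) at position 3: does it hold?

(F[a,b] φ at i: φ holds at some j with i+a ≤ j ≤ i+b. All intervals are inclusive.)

No

Check (down ∨ left) at each j in [6,6]:
  j=6: false
No position in the window satisfies it → formula fails.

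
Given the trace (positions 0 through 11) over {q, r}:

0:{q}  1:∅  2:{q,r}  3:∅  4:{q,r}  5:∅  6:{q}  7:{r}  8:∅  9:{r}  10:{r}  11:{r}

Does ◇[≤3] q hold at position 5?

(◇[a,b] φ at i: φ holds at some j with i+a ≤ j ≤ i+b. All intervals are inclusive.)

Check q at each j in [5,8]:
  j=5: false
  j=6: true
  j=7: false
  j=8: false
Found at j=6 → formula holds.

Holds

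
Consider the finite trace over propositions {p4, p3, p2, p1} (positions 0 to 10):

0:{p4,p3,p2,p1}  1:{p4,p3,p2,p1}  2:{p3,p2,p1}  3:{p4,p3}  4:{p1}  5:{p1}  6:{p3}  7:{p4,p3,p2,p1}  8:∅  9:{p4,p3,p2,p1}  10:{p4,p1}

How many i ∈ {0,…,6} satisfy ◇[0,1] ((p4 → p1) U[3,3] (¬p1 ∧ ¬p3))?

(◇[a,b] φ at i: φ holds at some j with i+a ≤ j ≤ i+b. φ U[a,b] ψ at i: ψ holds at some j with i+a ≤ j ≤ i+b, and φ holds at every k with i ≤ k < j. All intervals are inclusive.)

Evaluate at each i in [0,6]:
  i=0: ✗ (none in [0,1])
  i=1: ✗ (none in [1,2])
  i=2: ✗ (none in [2,3])
  i=3: ✗ (none in [3,4])
  i=4: ✓ (witness j=5)
  i=5: ✓ (witness j=5)
  i=6: ✗ (none in [6,7])
Positions where it holds: {4, 5} → 2.

2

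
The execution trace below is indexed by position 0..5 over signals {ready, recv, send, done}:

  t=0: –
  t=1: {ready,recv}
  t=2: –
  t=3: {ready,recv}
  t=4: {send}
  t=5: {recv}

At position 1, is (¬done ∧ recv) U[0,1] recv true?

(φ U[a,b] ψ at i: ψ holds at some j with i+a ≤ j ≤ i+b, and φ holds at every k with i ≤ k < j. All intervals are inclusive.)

Holds

Need some j in [1,2] with recv, and (¬done ∧ recv) at every k in [1,j-1].
  j=1: recv holds; no prefix to check → satisfied.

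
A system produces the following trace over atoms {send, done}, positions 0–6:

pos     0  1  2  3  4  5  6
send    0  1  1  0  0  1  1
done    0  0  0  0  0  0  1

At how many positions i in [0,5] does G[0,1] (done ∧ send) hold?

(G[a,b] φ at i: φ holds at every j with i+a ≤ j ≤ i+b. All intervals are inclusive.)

0

Evaluate at each i in [0,5]:
  i=0: ✗ (fails at j=0)
  i=1: ✗ (fails at j=1)
  i=2: ✗ (fails at j=2)
  i=3: ✗ (fails at j=3)
  i=4: ✗ (fails at j=4)
  i=5: ✗ (fails at j=5)
Positions where it holds: {} → 0.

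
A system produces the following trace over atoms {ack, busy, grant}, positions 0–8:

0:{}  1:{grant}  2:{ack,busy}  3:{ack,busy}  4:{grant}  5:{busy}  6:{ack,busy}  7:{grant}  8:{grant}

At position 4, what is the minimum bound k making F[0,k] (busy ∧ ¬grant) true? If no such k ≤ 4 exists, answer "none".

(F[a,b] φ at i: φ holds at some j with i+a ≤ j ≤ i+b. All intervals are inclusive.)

Scan j = 4,5,… for (busy ∧ ¬grant):
  j=4: fails
  j=5: holds
First hit at j=5, so smallest k = 5-4 = 1.

1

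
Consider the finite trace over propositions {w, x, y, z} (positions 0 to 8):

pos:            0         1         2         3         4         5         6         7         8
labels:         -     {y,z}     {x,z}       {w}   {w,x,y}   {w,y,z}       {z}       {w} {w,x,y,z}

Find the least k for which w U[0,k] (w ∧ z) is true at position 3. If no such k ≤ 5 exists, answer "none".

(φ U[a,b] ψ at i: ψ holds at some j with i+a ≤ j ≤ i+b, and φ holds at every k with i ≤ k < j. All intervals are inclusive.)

2

Need earliest j ≥ 3 with (w ∧ z), and w at every k in [3,j-1].
  j=3: rhs fails.
  j=4: rhs fails.
  j=5: rhs holds; lhs holds on [3,4]. k = 2.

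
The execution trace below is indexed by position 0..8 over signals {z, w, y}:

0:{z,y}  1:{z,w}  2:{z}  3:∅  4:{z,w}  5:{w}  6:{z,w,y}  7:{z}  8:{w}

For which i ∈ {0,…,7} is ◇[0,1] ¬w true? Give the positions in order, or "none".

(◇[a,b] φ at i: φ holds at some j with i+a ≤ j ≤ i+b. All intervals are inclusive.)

Evaluate at each i in [0,7]:
  i=0: ✓ (witness j=0)
  i=1: ✓ (witness j=2)
  i=2: ✓ (witness j=2)
  i=3: ✓ (witness j=3)
  i=4: ✗ (none in [4,5])
  i=5: ✗ (none in [5,6])
  i=6: ✓ (witness j=7)
  i=7: ✓ (witness j=7)

0, 1, 2, 3, 6, 7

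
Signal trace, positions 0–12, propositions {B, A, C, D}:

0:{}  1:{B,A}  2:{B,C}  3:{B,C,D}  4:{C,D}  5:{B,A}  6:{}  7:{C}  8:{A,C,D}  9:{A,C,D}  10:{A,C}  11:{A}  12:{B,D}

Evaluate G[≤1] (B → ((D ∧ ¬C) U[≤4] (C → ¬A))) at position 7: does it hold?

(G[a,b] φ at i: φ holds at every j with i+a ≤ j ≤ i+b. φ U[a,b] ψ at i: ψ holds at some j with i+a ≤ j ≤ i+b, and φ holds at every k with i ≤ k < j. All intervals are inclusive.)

Check (B → ((D ∧ ¬C) U[≤4] (C → ¬A))) at every j in [7,8]:
  j=7: antecedent false → ✓
  j=8: antecedent false → ✓
All positions satisfy it → formula holds.

True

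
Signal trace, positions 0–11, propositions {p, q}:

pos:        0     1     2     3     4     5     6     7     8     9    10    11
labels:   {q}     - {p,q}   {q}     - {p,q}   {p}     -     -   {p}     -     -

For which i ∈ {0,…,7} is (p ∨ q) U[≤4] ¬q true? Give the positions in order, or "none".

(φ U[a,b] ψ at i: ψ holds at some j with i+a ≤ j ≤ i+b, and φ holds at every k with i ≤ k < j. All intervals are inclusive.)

0, 1, 2, 3, 4, 5, 6, 7

Evaluate at each i in [0,7]:
  i=0: ✓ (rhs at j=1; lhs holds on [0,0])
  i=1: ✓ (rhs at j=1)
  i=2: ✓ (rhs at j=4; lhs holds on [2,3])
  i=3: ✓ (rhs at j=4; lhs holds on [3,3])
  i=4: ✓ (rhs at j=4)
  i=5: ✓ (rhs at j=6; lhs holds on [5,5])
  i=6: ✓ (rhs at j=6)
  i=7: ✓ (rhs at j=7)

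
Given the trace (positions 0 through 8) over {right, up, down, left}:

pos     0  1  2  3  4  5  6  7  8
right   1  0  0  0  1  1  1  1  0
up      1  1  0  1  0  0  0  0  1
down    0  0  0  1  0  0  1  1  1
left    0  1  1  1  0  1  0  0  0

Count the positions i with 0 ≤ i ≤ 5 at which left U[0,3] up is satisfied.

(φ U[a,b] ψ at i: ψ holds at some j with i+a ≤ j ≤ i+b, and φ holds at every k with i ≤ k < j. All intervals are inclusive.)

4

Evaluate at each i in [0,5]:
  i=0: ✓ (rhs at j=0)
  i=1: ✓ (rhs at j=1)
  i=2: ✓ (rhs at j=3; lhs holds on [2,2])
  i=3: ✓ (rhs at j=3)
  i=4: ✗ (no rhs in [4,7])
  i=5: ✗ (lhs fails at k=6 before rhs at j=8)
Positions where it holds: {0, 1, 2, 3} → 4.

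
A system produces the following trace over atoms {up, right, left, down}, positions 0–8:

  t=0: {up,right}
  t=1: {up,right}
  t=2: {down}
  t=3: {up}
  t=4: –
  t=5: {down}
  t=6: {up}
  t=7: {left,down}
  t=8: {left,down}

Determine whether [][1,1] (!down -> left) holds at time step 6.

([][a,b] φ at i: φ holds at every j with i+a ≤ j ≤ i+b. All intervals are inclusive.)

Yes

Check (!down -> left) at every j in [7,7]:
  j=7: antecedent false → ✓
All positions satisfy it → formula holds.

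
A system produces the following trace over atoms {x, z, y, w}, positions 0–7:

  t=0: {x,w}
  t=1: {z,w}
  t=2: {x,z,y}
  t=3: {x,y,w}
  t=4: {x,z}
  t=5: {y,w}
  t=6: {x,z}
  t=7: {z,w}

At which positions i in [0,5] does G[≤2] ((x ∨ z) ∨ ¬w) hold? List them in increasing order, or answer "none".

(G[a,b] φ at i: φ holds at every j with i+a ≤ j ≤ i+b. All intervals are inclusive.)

0, 1, 2

Evaluate at each i in [0,5]:
  i=0: ✓ (all of [0,2])
  i=1: ✓ (all of [1,3])
  i=2: ✓ (all of [2,4])
  i=3: ✗ (fails at j=5)
  i=4: ✗ (fails at j=5)
  i=5: ✗ (fails at j=5)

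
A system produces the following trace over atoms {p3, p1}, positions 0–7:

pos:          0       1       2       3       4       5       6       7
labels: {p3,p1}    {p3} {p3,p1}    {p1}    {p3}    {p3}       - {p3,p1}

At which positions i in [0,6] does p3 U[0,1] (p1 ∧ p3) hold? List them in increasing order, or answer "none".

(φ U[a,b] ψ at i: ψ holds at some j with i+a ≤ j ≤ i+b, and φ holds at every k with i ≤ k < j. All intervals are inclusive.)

0, 1, 2

Evaluate at each i in [0,6]:
  i=0: ✓ (rhs at j=0)
  i=1: ✓ (rhs at j=2; lhs holds on [1,1])
  i=2: ✓ (rhs at j=2)
  i=3: ✗ (no rhs in [3,4])
  i=4: ✗ (no rhs in [4,5])
  i=5: ✗ (no rhs in [5,6])
  i=6: ✗ (lhs fails at k=6 before rhs at j=7)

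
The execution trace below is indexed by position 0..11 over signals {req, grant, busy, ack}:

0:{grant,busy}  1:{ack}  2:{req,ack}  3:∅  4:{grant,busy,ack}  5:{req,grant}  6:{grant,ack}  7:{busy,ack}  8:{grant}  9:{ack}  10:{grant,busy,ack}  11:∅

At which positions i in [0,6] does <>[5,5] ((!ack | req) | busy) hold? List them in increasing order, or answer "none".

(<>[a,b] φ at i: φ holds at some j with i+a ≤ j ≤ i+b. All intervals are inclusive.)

Evaluate at each i in [0,6]:
  i=0: ✓ (witness j=5)
  i=1: ✗ (none in [6,6])
  i=2: ✓ (witness j=7)
  i=3: ✓ (witness j=8)
  i=4: ✗ (none in [9,9])
  i=5: ✓ (witness j=10)
  i=6: ✓ (witness j=11)

0, 2, 3, 5, 6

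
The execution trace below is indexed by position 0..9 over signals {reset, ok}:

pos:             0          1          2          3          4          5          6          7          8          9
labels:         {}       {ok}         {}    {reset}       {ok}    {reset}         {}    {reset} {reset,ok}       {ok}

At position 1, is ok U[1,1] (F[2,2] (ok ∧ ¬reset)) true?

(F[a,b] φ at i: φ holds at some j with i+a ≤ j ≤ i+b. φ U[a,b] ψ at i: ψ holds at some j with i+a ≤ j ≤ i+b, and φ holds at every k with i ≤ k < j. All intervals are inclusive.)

Yes

Need some j in [2,2] with F[2,2] (ok ∧ ¬reset), and ok at every k in [1,j-1].
  j=2: F[2,2] (ok ∧ ¬reset) holds; ok holds at every k in [1,1] → satisfied.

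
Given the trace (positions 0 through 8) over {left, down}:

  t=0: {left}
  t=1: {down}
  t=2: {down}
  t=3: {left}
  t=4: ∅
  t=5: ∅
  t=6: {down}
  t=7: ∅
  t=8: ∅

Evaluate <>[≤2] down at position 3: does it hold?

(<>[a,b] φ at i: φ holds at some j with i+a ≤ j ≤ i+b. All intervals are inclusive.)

Check down at each j in [3,5]:
  j=3: false
  j=4: false
  j=5: false
No position in the window satisfies it → formula fails.

No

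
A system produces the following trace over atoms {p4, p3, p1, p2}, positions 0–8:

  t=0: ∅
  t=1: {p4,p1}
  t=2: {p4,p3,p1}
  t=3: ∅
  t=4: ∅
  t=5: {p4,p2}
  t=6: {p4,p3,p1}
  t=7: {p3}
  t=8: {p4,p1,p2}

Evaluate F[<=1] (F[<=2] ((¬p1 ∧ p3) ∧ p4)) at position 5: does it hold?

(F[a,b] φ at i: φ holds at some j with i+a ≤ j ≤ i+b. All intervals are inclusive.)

No

Check F[<=2] ((¬p1 ∧ p3) ∧ p4) at each j in [5,6]:
  j=5: fails (none in [5,7])
  j=6: fails (none in [6,8])
No position in the window satisfies it → formula fails.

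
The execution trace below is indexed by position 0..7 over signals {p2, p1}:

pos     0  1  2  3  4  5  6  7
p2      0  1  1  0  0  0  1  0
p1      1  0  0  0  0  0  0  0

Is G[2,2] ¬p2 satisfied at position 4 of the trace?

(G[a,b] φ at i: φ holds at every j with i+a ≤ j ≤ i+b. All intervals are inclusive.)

No

Check ¬p2 at every j in [6,6]:
  j=6: false
Fails at j=6 → formula fails.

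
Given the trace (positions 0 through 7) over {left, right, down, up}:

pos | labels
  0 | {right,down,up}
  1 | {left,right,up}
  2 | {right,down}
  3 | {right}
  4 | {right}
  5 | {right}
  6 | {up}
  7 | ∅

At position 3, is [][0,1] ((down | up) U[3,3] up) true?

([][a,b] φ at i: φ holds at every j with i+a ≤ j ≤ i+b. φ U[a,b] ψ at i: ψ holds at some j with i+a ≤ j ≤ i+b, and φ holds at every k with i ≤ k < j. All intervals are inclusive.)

Does not hold

Check ((down | up) U[3,3] up) at every j in [3,4]:
  j=3: fails
  j=4: fails
Fails at j=3 → formula fails.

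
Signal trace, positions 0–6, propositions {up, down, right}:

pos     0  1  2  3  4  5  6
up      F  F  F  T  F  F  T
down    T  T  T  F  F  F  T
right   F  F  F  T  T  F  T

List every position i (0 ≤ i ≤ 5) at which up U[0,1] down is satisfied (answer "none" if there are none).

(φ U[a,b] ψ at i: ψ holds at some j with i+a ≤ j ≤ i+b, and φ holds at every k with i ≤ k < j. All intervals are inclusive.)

Evaluate at each i in [0,5]:
  i=0: ✓ (rhs at j=0)
  i=1: ✓ (rhs at j=1)
  i=2: ✓ (rhs at j=2)
  i=3: ✗ (no rhs in [3,4])
  i=4: ✗ (no rhs in [4,5])
  i=5: ✗ (lhs fails at k=5 before rhs at j=6)

0, 1, 2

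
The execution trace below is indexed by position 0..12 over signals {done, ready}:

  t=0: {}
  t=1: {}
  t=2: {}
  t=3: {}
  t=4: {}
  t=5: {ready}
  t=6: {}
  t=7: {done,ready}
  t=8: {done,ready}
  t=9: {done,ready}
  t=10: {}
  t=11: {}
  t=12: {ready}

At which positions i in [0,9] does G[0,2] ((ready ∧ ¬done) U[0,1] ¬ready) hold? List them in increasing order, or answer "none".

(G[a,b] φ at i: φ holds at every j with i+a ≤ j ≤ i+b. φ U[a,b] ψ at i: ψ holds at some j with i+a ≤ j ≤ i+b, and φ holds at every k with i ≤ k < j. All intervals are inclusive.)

0, 1, 2, 3, 4

Evaluate at each i in [0,9]:
  i=0: ✓ (all of [0,2])
  i=1: ✓ (all of [1,3])
  i=2: ✓ (all of [2,4])
  i=3: ✓ (all of [3,5])
  i=4: ✓ (all of [4,6])
  i=5: ✗ (fails at j=7)
  i=6: ✗ (fails at j=7)
  i=7: ✗ (fails at j=7)
  i=8: ✗ (fails at j=8)
  i=9: ✗ (fails at j=9)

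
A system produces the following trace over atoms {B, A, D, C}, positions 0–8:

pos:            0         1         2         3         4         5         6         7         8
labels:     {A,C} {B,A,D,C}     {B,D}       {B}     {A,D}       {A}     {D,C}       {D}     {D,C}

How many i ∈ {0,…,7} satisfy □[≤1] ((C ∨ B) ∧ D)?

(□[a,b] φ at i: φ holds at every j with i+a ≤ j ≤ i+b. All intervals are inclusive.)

Evaluate at each i in [0,7]:
  i=0: ✗ (fails at j=0)
  i=1: ✓ (all of [1,2])
  i=2: ✗ (fails at j=3)
  i=3: ✗ (fails at j=3)
  i=4: ✗ (fails at j=4)
  i=5: ✗ (fails at j=5)
  i=6: ✗ (fails at j=7)
  i=7: ✗ (fails at j=7)
Positions where it holds: {1} → 1.

1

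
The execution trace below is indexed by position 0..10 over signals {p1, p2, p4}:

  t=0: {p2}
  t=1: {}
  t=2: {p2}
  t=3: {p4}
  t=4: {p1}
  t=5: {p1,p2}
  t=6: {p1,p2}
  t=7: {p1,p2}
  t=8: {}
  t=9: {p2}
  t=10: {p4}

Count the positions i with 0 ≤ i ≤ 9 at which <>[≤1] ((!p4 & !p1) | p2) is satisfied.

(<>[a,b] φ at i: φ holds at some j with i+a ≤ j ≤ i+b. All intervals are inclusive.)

9

Evaluate at each i in [0,9]:
  i=0: ✓ (witness j=0)
  i=1: ✓ (witness j=1)
  i=2: ✓ (witness j=2)
  i=3: ✗ (none in [3,4])
  i=4: ✓ (witness j=5)
  i=5: ✓ (witness j=5)
  i=6: ✓ (witness j=6)
  i=7: ✓ (witness j=7)
  i=8: ✓ (witness j=8)
  i=9: ✓ (witness j=9)
Positions where it holds: {0, 1, 2, 4, 5, 6, 7, 8, 9} → 9.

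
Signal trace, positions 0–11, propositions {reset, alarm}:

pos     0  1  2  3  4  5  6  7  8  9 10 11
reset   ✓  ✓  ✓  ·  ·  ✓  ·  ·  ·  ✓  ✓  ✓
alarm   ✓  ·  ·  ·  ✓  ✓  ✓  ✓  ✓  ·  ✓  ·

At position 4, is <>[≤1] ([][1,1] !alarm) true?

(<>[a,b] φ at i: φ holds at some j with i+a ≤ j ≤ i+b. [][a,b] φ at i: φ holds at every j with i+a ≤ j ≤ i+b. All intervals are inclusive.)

No

Check [][1,1] !alarm at each j in [4,5]:
  j=4: fails at 5
  j=5: fails at 6
No position in the window satisfies it → formula fails.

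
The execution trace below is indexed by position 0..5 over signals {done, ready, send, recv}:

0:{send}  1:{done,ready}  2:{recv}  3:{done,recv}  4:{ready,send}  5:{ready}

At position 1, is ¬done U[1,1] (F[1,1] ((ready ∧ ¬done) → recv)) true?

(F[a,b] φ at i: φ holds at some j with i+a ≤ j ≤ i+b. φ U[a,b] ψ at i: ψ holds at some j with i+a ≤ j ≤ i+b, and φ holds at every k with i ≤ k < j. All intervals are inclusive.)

Does not hold

Need some j in [2,2] with F[1,1] ((ready ∧ ¬done) → recv), and ¬done at every k in [1,j-1].
  j=2: F[1,1] ((ready ∧ ¬done) → recv) holds, but ¬done fails at k=1 → not this j.
No j in the window works → until fails.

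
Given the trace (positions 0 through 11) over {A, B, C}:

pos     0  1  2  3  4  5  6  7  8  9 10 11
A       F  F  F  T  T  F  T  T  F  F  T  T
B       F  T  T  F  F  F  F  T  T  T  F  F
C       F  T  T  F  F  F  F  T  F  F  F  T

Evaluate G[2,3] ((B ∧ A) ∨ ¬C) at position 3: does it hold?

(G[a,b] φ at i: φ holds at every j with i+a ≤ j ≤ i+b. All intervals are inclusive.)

Holds

Check ((B ∧ A) ∨ ¬C) at every j in [5,6]:
  j=5: true
  j=6: true
All positions satisfy it → formula holds.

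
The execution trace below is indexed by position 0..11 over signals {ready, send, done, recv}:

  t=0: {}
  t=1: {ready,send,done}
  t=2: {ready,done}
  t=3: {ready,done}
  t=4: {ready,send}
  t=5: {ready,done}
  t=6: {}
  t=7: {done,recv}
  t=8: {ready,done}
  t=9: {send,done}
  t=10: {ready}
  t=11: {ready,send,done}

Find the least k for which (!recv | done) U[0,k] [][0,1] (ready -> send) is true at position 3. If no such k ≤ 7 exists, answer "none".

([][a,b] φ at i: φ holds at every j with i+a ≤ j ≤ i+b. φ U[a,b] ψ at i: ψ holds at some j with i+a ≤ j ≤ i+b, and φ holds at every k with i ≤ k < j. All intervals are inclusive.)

3

Need earliest j ≥ 3 with [][0,1] (ready -> send), and (!recv | done) at every k in [3,j-1].
  j=3: rhs fails.
  j=4: rhs fails.
  j=5: rhs fails.
  j=6: rhs holds; lhs holds on [3,5]. k = 3.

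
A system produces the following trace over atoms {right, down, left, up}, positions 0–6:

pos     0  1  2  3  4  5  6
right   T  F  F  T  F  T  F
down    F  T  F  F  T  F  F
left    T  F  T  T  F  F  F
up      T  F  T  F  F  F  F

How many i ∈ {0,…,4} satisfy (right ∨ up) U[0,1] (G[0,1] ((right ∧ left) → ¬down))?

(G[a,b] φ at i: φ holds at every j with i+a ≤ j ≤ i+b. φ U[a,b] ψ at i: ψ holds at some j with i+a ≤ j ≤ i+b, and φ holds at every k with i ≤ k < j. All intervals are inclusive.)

5

Evaluate at each i in [0,4]:
  i=0: ✓ (rhs at j=0)
  i=1: ✓ (rhs at j=1)
  i=2: ✓ (rhs at j=2)
  i=3: ✓ (rhs at j=3)
  i=4: ✓ (rhs at j=4)
Positions where it holds: {0, 1, 2, 3, 4} → 5.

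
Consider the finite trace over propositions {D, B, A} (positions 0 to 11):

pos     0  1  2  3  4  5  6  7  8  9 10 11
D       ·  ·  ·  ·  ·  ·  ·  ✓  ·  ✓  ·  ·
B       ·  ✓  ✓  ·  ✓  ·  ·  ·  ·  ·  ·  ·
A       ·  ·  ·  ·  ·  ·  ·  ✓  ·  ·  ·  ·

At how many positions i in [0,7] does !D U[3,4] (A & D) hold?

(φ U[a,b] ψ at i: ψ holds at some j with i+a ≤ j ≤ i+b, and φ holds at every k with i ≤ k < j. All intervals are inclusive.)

Evaluate at each i in [0,7]:
  i=0: ✗ (no rhs in [3,4])
  i=1: ✗ (no rhs in [4,5])
  i=2: ✗ (no rhs in [5,6])
  i=3: ✓ (rhs at j=7; lhs holds on [3,6])
  i=4: ✓ (rhs at j=7; lhs holds on [4,6])
  i=5: ✗ (no rhs in [8,9])
  i=6: ✗ (no rhs in [9,10])
  i=7: ✗ (no rhs in [10,11])
Positions where it holds: {3, 4} → 2.

2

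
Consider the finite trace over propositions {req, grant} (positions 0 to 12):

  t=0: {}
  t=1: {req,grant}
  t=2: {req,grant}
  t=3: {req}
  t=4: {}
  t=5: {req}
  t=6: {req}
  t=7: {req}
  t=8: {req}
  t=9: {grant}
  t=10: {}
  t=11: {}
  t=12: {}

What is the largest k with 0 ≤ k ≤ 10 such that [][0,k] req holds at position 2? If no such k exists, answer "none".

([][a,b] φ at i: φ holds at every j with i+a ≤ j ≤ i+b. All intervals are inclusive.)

req must hold from j=2 onward; find where it first fails.
  j=2: holds
  j=3: holds
  j=4: fails
Holds on [2,3], so largest k = 1.

1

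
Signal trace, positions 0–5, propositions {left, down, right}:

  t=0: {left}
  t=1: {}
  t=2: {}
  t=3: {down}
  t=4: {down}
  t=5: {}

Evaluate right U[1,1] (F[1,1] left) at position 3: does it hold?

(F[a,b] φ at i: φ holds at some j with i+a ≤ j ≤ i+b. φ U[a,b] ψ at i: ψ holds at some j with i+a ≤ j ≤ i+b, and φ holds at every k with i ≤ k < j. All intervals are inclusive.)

Need some j in [4,4] with F[1,1] left, and right at every k in [3,j-1].
  j=4: F[1,1] left — fails (none in [5,5]).
No j in the window works → until fails.

Does not hold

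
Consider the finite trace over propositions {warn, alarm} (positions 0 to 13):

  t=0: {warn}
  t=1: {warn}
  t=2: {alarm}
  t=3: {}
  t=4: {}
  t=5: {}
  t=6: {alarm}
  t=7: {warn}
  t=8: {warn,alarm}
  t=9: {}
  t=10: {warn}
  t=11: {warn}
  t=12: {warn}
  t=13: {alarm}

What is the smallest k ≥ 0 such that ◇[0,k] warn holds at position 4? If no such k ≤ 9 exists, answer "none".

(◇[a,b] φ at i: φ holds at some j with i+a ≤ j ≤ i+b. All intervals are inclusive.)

Scan j = 4,5,… for warn:
  j=4: fails
  j=5: fails
  j=6: fails
  j=7: holds
First hit at j=7, so smallest k = 7-4 = 3.

3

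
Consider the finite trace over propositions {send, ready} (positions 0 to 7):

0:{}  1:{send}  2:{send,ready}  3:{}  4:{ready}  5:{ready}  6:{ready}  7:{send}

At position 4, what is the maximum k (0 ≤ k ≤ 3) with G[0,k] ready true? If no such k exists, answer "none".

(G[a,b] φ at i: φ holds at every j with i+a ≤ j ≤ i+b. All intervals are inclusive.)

2

ready must hold from j=4 onward; find where it first fails.
  j=4: holds
  j=5: holds
  j=6: holds
  j=7: fails
Holds on [4,6], so largest k = 2.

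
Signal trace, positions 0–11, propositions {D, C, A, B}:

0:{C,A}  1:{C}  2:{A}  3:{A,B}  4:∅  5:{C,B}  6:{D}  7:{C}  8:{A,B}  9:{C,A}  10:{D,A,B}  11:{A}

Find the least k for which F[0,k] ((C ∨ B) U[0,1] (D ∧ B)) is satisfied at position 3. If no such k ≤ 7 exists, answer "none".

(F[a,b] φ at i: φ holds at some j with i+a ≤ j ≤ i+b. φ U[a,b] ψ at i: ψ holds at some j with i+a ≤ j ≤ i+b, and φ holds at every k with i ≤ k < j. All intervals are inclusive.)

6

Scan j = 3,4,… for ((C ∨ B) U[0,1] (D ∧ B)):
  j=3: fails
  j=4: fails
  j=5: fails
  j=6: fails
  j=7: fails
  j=8: fails
  j=9: holds
First hit at j=9, so smallest k = 9-3 = 6.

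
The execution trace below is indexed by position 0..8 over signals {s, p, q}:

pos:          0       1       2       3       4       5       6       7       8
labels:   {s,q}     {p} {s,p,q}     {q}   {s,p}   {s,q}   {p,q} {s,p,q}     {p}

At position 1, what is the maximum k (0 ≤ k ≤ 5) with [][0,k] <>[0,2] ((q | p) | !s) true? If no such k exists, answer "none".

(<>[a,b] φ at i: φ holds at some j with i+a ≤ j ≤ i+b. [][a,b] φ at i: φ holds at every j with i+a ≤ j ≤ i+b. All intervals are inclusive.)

<>[0,2] ((q | p) | !s) must hold from j=1 onward; find where it first fails.
  j=1: holds
  j=2: holds
  j=3: holds
  j=4: holds
  j=5: holds
  j=6: holds
Holds through j=6; largest k = 5.

5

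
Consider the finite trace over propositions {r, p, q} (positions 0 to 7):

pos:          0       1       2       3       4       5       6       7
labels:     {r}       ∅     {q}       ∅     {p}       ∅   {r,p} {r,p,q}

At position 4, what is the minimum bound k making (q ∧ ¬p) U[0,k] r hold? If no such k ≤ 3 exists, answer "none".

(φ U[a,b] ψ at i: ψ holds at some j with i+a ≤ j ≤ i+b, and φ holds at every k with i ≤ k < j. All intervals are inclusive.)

Need earliest j ≥ 4 with r, and (q ∧ ¬p) at every k in [4,j-1].
  j=4: rhs fails.
  j=5: rhs fails.
  j=6: rhs holds but lhs fails at k=4.
  j=7: rhs holds but lhs fails at k=4.
No witness within the range → none.

none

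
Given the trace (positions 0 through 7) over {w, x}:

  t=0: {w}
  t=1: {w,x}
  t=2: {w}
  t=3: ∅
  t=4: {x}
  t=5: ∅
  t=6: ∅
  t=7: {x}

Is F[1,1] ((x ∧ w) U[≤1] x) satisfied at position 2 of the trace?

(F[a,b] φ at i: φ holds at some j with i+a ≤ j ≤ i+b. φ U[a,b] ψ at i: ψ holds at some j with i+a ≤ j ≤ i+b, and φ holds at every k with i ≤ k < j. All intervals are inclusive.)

Check ((x ∧ w) U[≤1] x) at each j in [3,3]:
  j=3: fails
No position in the window satisfies it → formula fails.

No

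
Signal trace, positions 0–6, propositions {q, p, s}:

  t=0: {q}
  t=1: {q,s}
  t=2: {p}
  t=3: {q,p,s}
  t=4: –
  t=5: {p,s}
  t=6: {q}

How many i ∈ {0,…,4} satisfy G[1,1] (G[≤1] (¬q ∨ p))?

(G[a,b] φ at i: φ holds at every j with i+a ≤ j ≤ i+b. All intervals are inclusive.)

3

Evaluate at each i in [0,4]:
  i=0: ✗ (fails at j=1)
  i=1: ✓ (all of [2,2])
  i=2: ✓ (all of [3,3])
  i=3: ✓ (all of [4,4])
  i=4: ✗ (fails at j=5)
Positions where it holds: {1, 2, 3} → 3.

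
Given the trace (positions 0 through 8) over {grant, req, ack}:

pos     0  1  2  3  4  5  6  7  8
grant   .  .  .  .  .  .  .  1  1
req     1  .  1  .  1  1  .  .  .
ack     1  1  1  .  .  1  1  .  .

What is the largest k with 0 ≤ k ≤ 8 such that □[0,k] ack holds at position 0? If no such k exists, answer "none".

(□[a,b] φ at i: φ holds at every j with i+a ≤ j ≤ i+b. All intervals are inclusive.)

2

ack must hold from j=0 onward; find where it first fails.
  j=0: holds
  j=1: holds
  j=2: holds
  j=3: fails
Holds on [0,2], so largest k = 2.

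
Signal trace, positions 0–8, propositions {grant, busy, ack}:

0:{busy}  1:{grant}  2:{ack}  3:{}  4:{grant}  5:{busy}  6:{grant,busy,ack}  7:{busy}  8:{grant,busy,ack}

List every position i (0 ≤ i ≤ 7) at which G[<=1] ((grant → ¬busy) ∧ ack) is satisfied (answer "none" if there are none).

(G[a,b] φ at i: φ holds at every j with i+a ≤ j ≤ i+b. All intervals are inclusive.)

none

Evaluate at each i in [0,7]:
  i=0: ✗ (fails at j=0)
  i=1: ✗ (fails at j=1)
  i=2: ✗ (fails at j=3)
  i=3: ✗ (fails at j=3)
  i=4: ✗ (fails at j=4)
  i=5: ✗ (fails at j=5)
  i=6: ✗ (fails at j=6)
  i=7: ✗ (fails at j=7)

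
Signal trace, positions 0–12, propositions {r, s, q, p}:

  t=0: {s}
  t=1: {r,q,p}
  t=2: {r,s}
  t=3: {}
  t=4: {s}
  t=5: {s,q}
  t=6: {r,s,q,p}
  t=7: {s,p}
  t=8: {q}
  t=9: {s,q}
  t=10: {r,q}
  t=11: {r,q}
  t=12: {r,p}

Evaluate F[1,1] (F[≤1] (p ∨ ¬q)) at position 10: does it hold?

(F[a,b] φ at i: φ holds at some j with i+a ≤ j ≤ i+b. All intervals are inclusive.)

Yes

Check F[≤1] (p ∨ ¬q) at each j in [11,11]:
  j=11: holds (witness at 12)
Found at j=11 → formula holds.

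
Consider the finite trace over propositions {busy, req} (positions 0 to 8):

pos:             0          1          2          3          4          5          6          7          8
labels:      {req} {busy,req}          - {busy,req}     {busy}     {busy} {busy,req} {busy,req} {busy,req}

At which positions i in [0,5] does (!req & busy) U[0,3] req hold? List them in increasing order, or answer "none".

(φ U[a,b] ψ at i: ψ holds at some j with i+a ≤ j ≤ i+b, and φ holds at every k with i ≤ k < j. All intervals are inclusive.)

0, 1, 3, 4, 5

Evaluate at each i in [0,5]:
  i=0: ✓ (rhs at j=0)
  i=1: ✓ (rhs at j=1)
  i=2: ✗ (lhs fails at k=2 before rhs at j=3)
  i=3: ✓ (rhs at j=3)
  i=4: ✓ (rhs at j=6; lhs holds on [4,5])
  i=5: ✓ (rhs at j=6; lhs holds on [5,5])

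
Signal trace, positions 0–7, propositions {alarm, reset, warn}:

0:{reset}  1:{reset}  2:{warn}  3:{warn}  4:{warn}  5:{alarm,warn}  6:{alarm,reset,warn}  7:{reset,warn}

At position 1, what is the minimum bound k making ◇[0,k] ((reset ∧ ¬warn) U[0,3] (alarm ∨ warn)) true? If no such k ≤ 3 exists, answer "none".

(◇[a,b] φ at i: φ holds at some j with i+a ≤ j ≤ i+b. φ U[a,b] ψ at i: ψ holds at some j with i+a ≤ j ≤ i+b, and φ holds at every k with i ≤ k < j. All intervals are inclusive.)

Scan j = 1,2,… for ((reset ∧ ¬warn) U[0,3] (alarm ∨ warn)):
  j=1: holds
First hit at j=1, so smallest k = 1-1 = 0.

0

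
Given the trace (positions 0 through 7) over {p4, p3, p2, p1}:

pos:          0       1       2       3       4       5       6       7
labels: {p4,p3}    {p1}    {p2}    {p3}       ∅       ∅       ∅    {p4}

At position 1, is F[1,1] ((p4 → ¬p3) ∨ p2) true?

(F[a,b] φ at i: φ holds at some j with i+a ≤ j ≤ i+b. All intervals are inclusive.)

Check ((p4 → ¬p3) ∨ p2) at each j in [2,2]:
  j=2: true
Found at j=2 → formula holds.

True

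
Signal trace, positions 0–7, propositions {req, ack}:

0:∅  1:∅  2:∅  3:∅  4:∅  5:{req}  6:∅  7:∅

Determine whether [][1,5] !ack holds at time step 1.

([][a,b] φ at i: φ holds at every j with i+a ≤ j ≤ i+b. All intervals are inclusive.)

Holds

Check !ack at every j in [2,6]:
  j=2: true
  j=3: true
  j=4: true
  j=5: true
  j=6: true
All positions satisfy it → formula holds.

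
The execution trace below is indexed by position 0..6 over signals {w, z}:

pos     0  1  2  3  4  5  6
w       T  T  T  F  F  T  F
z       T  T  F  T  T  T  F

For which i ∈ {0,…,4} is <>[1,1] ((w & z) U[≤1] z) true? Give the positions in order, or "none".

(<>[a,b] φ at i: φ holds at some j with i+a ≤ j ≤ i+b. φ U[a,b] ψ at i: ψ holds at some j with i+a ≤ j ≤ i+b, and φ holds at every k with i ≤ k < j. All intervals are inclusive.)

Evaluate at each i in [0,4]:
  i=0: ✓ (witness j=1)
  i=1: ✗ (none in [2,2])
  i=2: ✓ (witness j=3)
  i=3: ✓ (witness j=4)
  i=4: ✓ (witness j=5)

0, 2, 3, 4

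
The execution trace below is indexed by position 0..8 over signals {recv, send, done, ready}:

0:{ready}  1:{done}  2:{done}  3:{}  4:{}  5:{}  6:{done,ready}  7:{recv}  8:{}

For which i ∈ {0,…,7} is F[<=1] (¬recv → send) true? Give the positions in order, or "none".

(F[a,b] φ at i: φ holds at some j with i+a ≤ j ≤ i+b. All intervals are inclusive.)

6, 7

Evaluate at each i in [0,7]:
  i=0: ✗ (none in [0,1])
  i=1: ✗ (none in [1,2])
  i=2: ✗ (none in [2,3])
  i=3: ✗ (none in [3,4])
  i=4: ✗ (none in [4,5])
  i=5: ✗ (none in [5,6])
  i=6: ✓ (witness j=7)
  i=7: ✓ (witness j=7)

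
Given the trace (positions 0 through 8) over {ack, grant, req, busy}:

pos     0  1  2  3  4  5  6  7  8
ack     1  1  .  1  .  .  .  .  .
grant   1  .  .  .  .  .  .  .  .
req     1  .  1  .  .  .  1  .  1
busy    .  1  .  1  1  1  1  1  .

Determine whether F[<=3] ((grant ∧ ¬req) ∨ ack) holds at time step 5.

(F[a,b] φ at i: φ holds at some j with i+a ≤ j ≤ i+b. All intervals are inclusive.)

Check ((grant ∧ ¬req) ∨ ack) at each j in [5,8]:
  j=5: false
  j=6: false
  j=7: false
  j=8: false
No position in the window satisfies it → formula fails.

No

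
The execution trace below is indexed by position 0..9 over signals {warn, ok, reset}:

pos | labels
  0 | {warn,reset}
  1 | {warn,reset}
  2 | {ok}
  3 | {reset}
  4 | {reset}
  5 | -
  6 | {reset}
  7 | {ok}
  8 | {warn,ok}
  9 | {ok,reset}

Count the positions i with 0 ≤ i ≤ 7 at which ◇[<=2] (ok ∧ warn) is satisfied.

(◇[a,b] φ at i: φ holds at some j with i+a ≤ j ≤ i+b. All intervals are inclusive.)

Evaluate at each i in [0,7]:
  i=0: ✗ (none in [0,2])
  i=1: ✗ (none in [1,3])
  i=2: ✗ (none in [2,4])
  i=3: ✗ (none in [3,5])
  i=4: ✗ (none in [4,6])
  i=5: ✗ (none in [5,7])
  i=6: ✓ (witness j=8)
  i=7: ✓ (witness j=8)
Positions where it holds: {6, 7} → 2.

2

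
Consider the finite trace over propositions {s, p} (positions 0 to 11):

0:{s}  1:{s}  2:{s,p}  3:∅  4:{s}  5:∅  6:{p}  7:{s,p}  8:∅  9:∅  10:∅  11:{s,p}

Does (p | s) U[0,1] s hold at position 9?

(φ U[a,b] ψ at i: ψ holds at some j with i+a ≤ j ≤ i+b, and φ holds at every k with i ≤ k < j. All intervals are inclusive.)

Does not hold

Need some j in [9,10] with s, and (p | s) at every k in [9,j-1].
  j=9: s false.
  j=10: s false.
No j in the window works → until fails.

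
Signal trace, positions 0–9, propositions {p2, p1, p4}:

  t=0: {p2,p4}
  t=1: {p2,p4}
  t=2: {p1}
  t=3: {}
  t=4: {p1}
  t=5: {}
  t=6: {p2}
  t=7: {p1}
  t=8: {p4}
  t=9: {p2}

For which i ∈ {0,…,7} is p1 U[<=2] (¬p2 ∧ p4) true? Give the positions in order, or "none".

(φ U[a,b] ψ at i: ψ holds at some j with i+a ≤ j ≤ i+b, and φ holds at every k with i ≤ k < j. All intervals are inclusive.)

Evaluate at each i in [0,7]:
  i=0: ✗ (no rhs in [0,2])
  i=1: ✗ (no rhs in [1,3])
  i=2: ✗ (no rhs in [2,4])
  i=3: ✗ (no rhs in [3,5])
  i=4: ✗ (no rhs in [4,6])
  i=5: ✗ (no rhs in [5,7])
  i=6: ✗ (lhs fails at k=6 before rhs at j=8)
  i=7: ✓ (rhs at j=8; lhs holds on [7,7])

7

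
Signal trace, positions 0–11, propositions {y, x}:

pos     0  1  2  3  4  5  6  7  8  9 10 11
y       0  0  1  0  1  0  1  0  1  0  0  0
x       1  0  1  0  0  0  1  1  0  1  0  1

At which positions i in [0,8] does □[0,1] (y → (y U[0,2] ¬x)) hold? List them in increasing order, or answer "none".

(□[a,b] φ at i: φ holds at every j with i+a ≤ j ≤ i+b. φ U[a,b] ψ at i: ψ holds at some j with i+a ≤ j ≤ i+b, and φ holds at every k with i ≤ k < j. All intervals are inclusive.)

Evaluate at each i in [0,8]:
  i=0: ✓ (all of [0,1])
  i=1: ✓ (all of [1,2])
  i=2: ✓ (all of [2,3])
  i=3: ✓ (all of [3,4])
  i=4: ✓ (all of [4,5])
  i=5: ✗ (fails at j=6)
  i=6: ✗ (fails at j=6)
  i=7: ✓ (all of [7,8])
  i=8: ✓ (all of [8,9])

0, 1, 2, 3, 4, 7, 8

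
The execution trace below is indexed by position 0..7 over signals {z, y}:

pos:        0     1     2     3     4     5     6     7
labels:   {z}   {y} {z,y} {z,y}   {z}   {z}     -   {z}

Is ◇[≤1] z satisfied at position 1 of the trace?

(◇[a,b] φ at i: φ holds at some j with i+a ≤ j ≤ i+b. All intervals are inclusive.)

True

Check z at each j in [1,2]:
  j=1: false
  j=2: true
Found at j=2 → formula holds.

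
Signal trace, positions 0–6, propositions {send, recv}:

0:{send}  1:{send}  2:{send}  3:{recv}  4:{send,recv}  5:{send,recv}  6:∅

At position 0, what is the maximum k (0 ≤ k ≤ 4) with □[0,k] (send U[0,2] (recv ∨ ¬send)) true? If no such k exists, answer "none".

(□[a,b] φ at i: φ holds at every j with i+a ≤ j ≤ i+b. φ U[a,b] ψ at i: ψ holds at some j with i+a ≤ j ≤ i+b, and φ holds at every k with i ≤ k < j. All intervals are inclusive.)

(send U[0,2] (recv ∨ ¬send)) must hold from j=0 onward; find where it first fails.
  j=0: fails → no k works.

none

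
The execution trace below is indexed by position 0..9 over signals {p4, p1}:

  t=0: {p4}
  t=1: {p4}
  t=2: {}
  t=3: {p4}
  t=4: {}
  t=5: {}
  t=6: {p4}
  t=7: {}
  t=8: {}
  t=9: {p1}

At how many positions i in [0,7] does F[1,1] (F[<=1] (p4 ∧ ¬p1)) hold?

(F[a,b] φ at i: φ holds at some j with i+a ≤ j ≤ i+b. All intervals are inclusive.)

Evaluate at each i in [0,7]:
  i=0: ✓ (witness j=1)
  i=1: ✓ (witness j=2)
  i=2: ✓ (witness j=3)
  i=3: ✗ (none in [4,4])
  i=4: ✓ (witness j=5)
  i=5: ✓ (witness j=6)
  i=6: ✗ (none in [7,7])
  i=7: ✗ (none in [8,8])
Positions where it holds: {0, 1, 2, 4, 5} → 5.

5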